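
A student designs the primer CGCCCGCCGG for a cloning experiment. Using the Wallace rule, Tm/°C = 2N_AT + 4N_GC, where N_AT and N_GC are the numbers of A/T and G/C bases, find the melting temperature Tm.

40°C

Counting bases: A=0, C=6, G=4, T=0
AT pairs contribute 0, GC pairs contribute 10.
Tm = 2×0 + 4×10 = 40°C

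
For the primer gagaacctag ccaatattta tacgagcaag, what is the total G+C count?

12

Scanning the sequence gives T=6, G=6, A=12, C=6.
G+C = 6 + 6 = 12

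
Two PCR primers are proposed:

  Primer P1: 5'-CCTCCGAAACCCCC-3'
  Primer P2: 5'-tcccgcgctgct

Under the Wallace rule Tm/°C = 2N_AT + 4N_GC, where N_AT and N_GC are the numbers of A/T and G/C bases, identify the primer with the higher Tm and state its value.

Primer P1: A+T=4, G+C=10 → Tm = 2(4)+4(10) = 48°C
Primer P2: A+T=3, G+C=9 → Tm = 2(3)+4(9) = 42°C
48°C vs 42°C → primer P1 is higher.

Primer P1, 48°C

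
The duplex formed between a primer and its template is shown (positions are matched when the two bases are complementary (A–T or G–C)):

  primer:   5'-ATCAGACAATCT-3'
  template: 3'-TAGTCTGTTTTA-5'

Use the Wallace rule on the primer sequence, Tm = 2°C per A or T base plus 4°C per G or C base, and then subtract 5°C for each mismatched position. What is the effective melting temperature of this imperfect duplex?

22°C

Primer base counts: A=5, T=3, G=1, C=3 → A+T=8, G+C=4
Perfect-match Tm = 2(8) + 4(4) = 16 + 16 = 32°C
Mismatches (positions where the bases are not complementary): 2 (at positions 10, 11)
Effective Tm = 32 − 2×5 = 32 − 10 = 22°C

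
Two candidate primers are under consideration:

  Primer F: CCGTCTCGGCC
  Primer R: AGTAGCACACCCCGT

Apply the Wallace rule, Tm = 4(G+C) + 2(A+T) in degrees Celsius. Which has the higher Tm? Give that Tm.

Primer F: A+T=2, G+C=9 → Tm = 2(2)+4(9) = 40°C
Primer R: A+T=6, G+C=9 → Tm = 2(6)+4(9) = 48°C
40°C vs 48°C → primer R is higher.

Primer R, 48°C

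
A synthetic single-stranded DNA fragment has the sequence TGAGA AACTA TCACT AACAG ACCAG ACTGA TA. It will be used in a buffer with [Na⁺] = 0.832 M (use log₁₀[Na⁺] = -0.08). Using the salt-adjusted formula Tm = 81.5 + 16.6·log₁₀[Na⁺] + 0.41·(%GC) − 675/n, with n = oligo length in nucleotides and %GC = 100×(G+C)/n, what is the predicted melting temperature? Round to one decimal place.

74.5°C

Length n = 32. Base counts: C=7, G=5, A=14, T=6
G+C = 12, so %GC = 12/32 × 100 = 37.5%
Salt term: 16.6 × (-0.08) = -1.328
GC term: 0.41 × 37.5 = 15.375; length term: −675/32 = −21.094
Tm = 81.5 + (-1.328) + 15.375 − 21.094 = 74.453 → 74.5°C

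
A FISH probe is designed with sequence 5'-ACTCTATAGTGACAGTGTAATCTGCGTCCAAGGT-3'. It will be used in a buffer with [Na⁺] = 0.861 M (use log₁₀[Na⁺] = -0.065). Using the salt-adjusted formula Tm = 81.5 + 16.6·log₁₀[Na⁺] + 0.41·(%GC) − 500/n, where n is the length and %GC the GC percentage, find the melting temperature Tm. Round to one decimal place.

83.8°C

Length n = 34. Scanning the sequence gives G=8, C=7, A=9, T=10.
G+C = 15, so %GC = 15/34 × 100 = 44.118%
Salt term: 16.6 × (-0.065) = -1.079
GC term: 0.41 × 44.118 = 18.088; length term: −500/34 = −14.706
Tm = 81.5 + (-1.079) + 18.088 − 14.706 = 83.803 → 83.8°C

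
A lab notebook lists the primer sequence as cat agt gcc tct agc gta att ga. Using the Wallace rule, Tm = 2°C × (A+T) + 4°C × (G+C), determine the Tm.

Counting bases: T=7, G=5, A=6, C=5
A+T = 13, G+C = 10
Tm = 2×13 + 4×10 = 66°C

66°C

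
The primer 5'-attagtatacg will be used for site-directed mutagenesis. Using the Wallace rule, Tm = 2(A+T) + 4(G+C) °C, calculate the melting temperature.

28°C

Base counts: T=4, A=4, G=2, C=1
AT pairs contribute 8, GC pairs contribute 3.
Tm = 2×8 + 4×3 = 28°C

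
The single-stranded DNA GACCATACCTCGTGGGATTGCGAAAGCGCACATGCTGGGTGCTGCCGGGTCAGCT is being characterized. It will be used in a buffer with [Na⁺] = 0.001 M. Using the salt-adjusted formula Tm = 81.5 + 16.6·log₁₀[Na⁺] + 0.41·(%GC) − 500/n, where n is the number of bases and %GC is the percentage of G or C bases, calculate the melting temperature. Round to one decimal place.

Length n = 55. C=15, G=19, A=10, T=11
G+C = 34, so %GC = 34/55 × 100 = 61.818%
Salt term: 16.6 × (-3) = -49.8
GC term: 0.41 × 61.818 = 25.345; length term: −500/55 = −9.091
Tm = 81.5 + (-49.8) + 25.345 − 9.091 = 47.954 → 48.0°C

48.0°C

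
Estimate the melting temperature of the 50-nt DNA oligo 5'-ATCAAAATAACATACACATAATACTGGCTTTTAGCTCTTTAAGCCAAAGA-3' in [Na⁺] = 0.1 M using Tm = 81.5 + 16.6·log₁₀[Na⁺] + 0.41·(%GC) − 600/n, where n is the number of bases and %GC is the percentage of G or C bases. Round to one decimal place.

Length n = 50. Base counts: A=21, G=5, T=14, C=10
G+C = 15, so %GC = 15/50 × 100 = 30%
Salt term: 16.6 × (-1) = -16.6
GC term: 0.41 × 30 = 12.3; length term: −600/50 = −12
Tm = 81.5 + (-16.6) + 12.3 − 12 = 65.2 → 65.2°C

65.2°C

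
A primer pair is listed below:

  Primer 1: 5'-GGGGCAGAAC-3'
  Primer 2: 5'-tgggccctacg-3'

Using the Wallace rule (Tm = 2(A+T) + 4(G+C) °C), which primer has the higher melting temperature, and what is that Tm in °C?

Primer 1: A+T=3, G+C=7 → Tm = 2(3)+4(7) = 34°C
Primer 2: A+T=3, G+C=8 → Tm = 2(3)+4(8) = 38°C
34°C vs 38°C → primer 2 is higher.

Primer 2, 38°C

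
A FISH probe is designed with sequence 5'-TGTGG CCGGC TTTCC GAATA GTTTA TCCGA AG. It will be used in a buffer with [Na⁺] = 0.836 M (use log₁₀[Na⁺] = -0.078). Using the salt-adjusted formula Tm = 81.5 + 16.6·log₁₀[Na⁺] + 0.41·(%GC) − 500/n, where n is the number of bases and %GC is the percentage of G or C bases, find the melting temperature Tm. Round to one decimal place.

Length n = 32. Counting bases: G=9, A=6, T=10, C=7
G+C = 16, so %GC = 16/32 × 100 = 50%
Salt term: 16.6 × (-0.078) = -1.295
GC term: 0.41 × 50 = 20.5; length term: −500/32 = −15.625
Tm = 81.5 + (-1.295) + 20.5 − 15.625 = 85.08 → 85.1°C

85.1°C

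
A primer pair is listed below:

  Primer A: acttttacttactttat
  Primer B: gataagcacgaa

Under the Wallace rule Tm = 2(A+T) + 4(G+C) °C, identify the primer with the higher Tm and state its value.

Primer A: A+T=14, G+C=3 → Tm = 2(14)+4(3) = 40°C
Primer B: A+T=7, G+C=5 → Tm = 2(7)+4(5) = 34°C
40°C vs 34°C → primer A is higher.

Primer A, 40°C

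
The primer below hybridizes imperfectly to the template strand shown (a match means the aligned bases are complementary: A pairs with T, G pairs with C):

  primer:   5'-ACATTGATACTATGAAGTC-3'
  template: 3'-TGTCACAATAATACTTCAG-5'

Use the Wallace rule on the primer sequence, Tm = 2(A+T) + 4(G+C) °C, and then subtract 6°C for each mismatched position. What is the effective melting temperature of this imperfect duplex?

Primer base counts: A=7, T=6, G=3, C=3 → A+T=13, G+C=6
Perfect-match Tm = 2(13) + 4(6) = 26 + 24 = 50°C
Mismatches (positions where the bases are not complementary): 3 (at positions 4, 7, 10)
Effective Tm = 50 − 3×6 = 50 − 18 = 32°C

32°C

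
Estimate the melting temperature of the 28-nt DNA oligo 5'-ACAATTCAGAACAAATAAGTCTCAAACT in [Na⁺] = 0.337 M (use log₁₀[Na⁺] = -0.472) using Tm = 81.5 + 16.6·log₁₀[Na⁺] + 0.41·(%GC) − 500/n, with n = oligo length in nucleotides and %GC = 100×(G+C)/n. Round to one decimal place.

67.5°C

Length n = 28. Scanning the sequence gives C=6, T=6, A=14, G=2.
G+C = 8, so %GC = 8/28 × 100 = 28.571%
Salt term: 16.6 × (-0.472) = -7.835
GC term: 0.41 × 28.571 = 11.714; length term: −500/28 = −17.857
Tm = 81.5 + (-7.835) + 11.714 − 17.857 = 67.522 → 67.5°C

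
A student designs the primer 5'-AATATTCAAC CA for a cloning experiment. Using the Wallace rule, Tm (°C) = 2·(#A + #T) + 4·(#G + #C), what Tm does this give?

30°C

Scanning the sequence gives G=0, C=3, T=3, A=6.
A+T = 9, G+C = 3
Tm = 4·3 + 2·9 = 12 + 18 = 30°C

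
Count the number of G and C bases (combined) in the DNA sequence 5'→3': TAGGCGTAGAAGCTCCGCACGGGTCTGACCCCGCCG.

Base counts: G=12, C=13, T=5, A=6
Total G or C: 12 + 13 = 25

25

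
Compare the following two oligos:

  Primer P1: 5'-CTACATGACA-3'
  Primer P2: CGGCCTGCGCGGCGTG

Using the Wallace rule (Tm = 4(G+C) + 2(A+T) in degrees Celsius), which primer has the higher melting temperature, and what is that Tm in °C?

Primer P2, 60°C

Primer P1: A+T=6, G+C=4 → Tm = 2(6)+4(4) = 28°C
Primer P2: A+T=2, G+C=14 → Tm = 2(2)+4(14) = 60°C
28°C vs 60°C → primer P2 is higher.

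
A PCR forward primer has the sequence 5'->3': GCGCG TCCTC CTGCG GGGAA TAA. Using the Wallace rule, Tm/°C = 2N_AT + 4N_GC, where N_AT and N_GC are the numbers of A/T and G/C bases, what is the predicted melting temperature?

76°C

Base counts: C=7, G=8, A=4, T=4
A+T = 8, G+C = 15
Tm = 2(8) + 4(15) = 16 + 60 = 76°C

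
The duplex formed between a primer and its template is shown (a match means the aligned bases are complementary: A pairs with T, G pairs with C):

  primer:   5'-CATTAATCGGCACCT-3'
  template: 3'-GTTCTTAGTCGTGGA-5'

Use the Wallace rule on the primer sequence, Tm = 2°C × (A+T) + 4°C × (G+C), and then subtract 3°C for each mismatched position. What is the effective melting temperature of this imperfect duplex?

Primer base counts: A=4, T=4, G=2, C=5 → A+T=8, G+C=7
Perfect-match Tm = 2(8) + 4(7) = 16 + 28 = 44°C
Mismatches (positions where the bases are not complementary): 3 (at positions 3, 4, 9)
Effective Tm = 44 − 3×3 = 44 − 9 = 35°C

35°C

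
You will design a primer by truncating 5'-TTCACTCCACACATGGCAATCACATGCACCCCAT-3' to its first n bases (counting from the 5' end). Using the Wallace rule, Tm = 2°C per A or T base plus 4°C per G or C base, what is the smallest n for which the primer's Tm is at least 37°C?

First 12 bases: TTCACTCCACAC → Tm = 36°C (< 37°C)
First 13 bases: TTCACTCCACACA → Tm = 38°C (≥ 37°C)
Each additional base adds 2°C (A/T) or 4°C (G/C), so Tm is non-decreasing in n; n = 13 is the first length to reach 37°C.

n = 13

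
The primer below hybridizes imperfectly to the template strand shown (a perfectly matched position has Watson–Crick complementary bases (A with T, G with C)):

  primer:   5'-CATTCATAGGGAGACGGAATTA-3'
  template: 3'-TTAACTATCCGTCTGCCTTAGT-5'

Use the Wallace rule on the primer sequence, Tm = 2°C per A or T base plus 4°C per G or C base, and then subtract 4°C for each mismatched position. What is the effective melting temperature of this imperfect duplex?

46°C

Primer base counts: A=8, T=5, G=6, C=3 → A+T=13, G+C=9
Perfect-match Tm = 2(13) + 4(9) = 26 + 36 = 62°C
Mismatches (positions where the bases are not complementary): 4 (at positions 1, 5, 11, 21)
Effective Tm = 62 − 4×4 = 62 − 16 = 46°C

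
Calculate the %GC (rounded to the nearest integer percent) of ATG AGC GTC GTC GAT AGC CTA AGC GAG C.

57%

Counting bases: C=7, T=5, G=9, A=7
G+C = 9 + 7 = 16 out of 28 bases
%GC = 16/28 × 100 = 57.14% ≈ 57%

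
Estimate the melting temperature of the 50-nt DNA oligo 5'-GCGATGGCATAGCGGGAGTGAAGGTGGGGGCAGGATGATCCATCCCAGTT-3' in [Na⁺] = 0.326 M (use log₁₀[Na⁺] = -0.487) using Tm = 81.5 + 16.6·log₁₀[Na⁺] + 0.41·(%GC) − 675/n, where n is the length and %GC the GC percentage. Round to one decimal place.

84.5°C

Length n = 50. Scanning the sequence gives G=21, C=9, T=9, A=11.
G+C = 30, so %GC = 30/50 × 100 = 60%
Salt term: 16.6 × (-0.487) = -8.084
GC term: 0.41 × 60 = 24.6; length term: −675/50 = −13.5
Tm = 81.5 + (-8.084) + 24.6 − 13.5 = 84.516 → 84.5°C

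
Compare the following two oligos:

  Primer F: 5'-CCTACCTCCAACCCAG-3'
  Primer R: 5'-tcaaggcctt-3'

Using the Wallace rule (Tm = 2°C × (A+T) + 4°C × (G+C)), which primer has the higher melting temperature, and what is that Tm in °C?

Primer F, 52°C

Primer F: A+T=6, G+C=10 → Tm = 2(6)+4(10) = 52°C
Primer R: A+T=5, G+C=5 → Tm = 2(5)+4(5) = 30°C
52°C vs 30°C → primer F is higher.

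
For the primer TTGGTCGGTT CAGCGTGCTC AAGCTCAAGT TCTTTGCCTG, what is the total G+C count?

Counting bases: G=11, A=5, T=14, C=10
G+C = 11 + 10 = 21

21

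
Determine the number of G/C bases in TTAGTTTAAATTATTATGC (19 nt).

3

A=6, G=2, T=10, C=1
Total G or C: 2 + 1 = 3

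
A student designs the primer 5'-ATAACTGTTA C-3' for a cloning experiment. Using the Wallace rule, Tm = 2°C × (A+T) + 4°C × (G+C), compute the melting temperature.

28°C

Base counts: G=1, C=2, A=4, T=4
So N_AT = 8 and N_GC = 3.
Tm = 2×8 + 4×3 = 28°C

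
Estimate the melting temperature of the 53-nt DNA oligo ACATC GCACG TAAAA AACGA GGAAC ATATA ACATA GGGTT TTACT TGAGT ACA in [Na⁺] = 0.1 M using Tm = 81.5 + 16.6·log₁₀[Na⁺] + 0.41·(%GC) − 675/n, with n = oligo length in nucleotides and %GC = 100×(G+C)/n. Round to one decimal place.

66.9°C

Length n = 53. Counting bases: G=10, T=12, A=22, C=9
G+C = 19, so %GC = 19/53 × 100 = 35.849%
Salt term: 16.6 × (-1) = -16.6
GC term: 0.41 × 35.849 = 14.698; length term: −675/53 = −12.736
Tm = 81.5 + (-16.6) + 14.698 − 12.736 = 66.862 → 66.9°C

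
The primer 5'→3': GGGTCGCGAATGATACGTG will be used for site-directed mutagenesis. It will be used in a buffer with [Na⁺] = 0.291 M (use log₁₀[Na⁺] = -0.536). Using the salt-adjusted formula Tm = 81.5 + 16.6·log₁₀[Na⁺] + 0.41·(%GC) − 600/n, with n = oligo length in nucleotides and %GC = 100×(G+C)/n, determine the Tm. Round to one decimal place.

64.8°C

Length n = 19. Base counts: A=4, C=3, G=8, T=4
G+C = 11, so %GC = 11/19 × 100 = 57.895%
Salt term: 16.6 × (-0.536) = -8.898
GC term: 0.41 × 57.895 = 23.737; length term: −600/19 = −31.579
Tm = 81.5 + (-8.898) + 23.737 − 31.579 = 64.76 → 64.8°C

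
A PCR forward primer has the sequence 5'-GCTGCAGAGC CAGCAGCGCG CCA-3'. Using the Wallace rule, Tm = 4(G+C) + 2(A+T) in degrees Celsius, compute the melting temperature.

G=8, A=5, C=9, T=1
A+T = 6, G+C = 17
Tm = 2×6 + 4×17 = 80°C

80°C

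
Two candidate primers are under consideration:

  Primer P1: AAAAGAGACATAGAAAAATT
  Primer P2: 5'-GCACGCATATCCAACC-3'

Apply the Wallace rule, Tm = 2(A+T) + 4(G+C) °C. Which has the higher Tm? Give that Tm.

Primer P2, 50°C

Primer P1: A+T=16, G+C=4 → Tm = 2(16)+4(4) = 48°C
Primer P2: A+T=7, G+C=9 → Tm = 2(7)+4(9) = 50°C
48°C vs 50°C → primer P2 is higher.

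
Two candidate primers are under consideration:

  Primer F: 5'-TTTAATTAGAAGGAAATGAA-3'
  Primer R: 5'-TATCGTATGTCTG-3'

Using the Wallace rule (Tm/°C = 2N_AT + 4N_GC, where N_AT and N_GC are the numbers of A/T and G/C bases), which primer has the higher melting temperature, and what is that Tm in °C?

Primer F: A+T=16, G+C=4 → Tm = 2(16)+4(4) = 48°C
Primer R: A+T=8, G+C=5 → Tm = 2(8)+4(5) = 36°C
48°C vs 36°C → primer F is higher.

Primer F, 48°C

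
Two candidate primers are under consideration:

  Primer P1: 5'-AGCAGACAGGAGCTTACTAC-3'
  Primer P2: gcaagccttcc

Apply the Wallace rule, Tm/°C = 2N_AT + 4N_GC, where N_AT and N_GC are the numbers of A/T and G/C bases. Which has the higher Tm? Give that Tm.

Primer P1: A+T=10, G+C=10 → Tm = 2(10)+4(10) = 60°C
Primer P2: A+T=4, G+C=7 → Tm = 2(4)+4(7) = 36°C
60°C vs 36°C → primer P1 is higher.

Primer P1, 60°C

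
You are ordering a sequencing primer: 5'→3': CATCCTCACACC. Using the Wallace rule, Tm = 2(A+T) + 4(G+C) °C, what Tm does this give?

Counting bases: T=2, A=3, G=0, C=7
So N_AT = 5 and N_GC = 7.
Tm = 2(5) + 4(7) = 10 + 28 = 38°C

38°C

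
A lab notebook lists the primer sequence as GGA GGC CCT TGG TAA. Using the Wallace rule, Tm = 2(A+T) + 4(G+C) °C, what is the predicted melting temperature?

48°C

Base counts: A=3, G=6, T=3, C=3
So N_AT = 6 and N_GC = 9.
Tm = 2×6 + 4×9 = 48°C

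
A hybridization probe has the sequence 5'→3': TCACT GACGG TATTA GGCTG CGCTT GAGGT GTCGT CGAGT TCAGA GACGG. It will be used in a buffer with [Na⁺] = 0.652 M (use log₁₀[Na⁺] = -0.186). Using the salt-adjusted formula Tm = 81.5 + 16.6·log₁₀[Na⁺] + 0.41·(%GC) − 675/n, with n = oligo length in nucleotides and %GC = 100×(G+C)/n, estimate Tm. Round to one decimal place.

87.9°C

Length n = 50. A=9, C=10, T=13, G=18
G+C = 28, so %GC = 28/50 × 100 = 56%
Salt term: 16.6 × (-0.186) = -3.088
GC term: 0.41 × 56 = 22.96; length term: −675/50 = −13.5
Tm = 81.5 + (-3.088) + 22.96 − 13.5 = 87.872 → 87.9°C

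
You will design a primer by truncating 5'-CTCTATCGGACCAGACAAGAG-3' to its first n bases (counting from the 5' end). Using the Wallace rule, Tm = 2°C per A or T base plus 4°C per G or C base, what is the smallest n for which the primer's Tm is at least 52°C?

First 16 bases: CTCTATCGGACCAGAC → Tm = 50°C (< 52°C)
First 17 bases: CTCTATCGGACCAGACA → Tm = 52°C (≥ 52°C)
Each additional base adds 2°C (A/T) or 4°C (G/C), so Tm is non-decreasing in n; n = 17 is the first length to reach 52°C.

n = 17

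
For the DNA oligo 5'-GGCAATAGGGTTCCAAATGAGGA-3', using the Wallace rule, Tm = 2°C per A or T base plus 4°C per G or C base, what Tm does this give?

G=8, T=4, C=3, A=8
AT pairs contribute 12, GC pairs contribute 11.
Tm = 2×12 + 4×11 = 68°C

68°C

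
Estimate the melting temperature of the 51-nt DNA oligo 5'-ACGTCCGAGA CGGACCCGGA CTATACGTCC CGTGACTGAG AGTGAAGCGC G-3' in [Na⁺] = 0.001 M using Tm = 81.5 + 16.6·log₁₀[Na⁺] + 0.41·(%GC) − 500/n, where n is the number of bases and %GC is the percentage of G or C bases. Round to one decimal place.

Length n = 51. Scanning the sequence gives T=7, A=12, G=17, C=15.
G+C = 32, so %GC = 32/51 × 100 = 62.745%
Salt term: 16.6 × (-3) = -49.8
GC term: 0.41 × 62.745 = 25.725; length term: −500/51 = −9.804
Tm = 81.5 + (-49.8) + 25.725 − 9.804 = 47.621 → 47.6°C

47.6°C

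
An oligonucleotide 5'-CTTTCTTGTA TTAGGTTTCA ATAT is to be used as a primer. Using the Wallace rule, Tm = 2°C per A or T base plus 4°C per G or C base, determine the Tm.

C=3, A=5, T=13, G=3
A+T = 18, G+C = 6
Tm = 2×18 + 4×6 = 60°C

60°C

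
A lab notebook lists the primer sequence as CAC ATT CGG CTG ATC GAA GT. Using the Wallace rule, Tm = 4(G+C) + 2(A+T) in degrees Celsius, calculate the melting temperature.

60°C

A=5, G=5, T=5, C=5
AT pairs contribute 10, GC pairs contribute 10.
Tm = 4·10 + 2·10 = 40 + 20 = 60°C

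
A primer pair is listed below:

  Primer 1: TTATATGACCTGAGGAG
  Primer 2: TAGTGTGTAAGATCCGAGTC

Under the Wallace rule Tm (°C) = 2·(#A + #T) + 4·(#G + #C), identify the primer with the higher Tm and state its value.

Primer 2, 58°C

Primer 1: A+T=10, G+C=7 → Tm = 2(10)+4(7) = 48°C
Primer 2: A+T=11, G+C=9 → Tm = 2(11)+4(9) = 58°C
48°C vs 58°C → primer 2 is higher.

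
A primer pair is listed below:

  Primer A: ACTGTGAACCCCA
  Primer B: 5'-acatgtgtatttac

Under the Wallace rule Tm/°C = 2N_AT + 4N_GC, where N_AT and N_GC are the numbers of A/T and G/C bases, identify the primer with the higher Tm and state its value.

Primer A: A+T=6, G+C=7 → Tm = 2(6)+4(7) = 40°C
Primer B: A+T=10, G+C=4 → Tm = 2(10)+4(4) = 36°C
40°C vs 36°C → primer A is higher.

Primer A, 40°C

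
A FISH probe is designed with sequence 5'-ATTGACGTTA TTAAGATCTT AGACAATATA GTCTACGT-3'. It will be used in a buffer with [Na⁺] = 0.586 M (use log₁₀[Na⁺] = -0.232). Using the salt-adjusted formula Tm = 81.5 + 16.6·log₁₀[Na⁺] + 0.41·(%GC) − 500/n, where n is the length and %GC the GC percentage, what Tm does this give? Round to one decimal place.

76.4°C

Length n = 38. T=14, G=6, C=5, A=13
G+C = 11, so %GC = 11/38 × 100 = 28.947%
Salt term: 16.6 × (-0.232) = -3.851
GC term: 0.41 × 28.947 = 11.868; length term: −500/38 = −13.158
Tm = 81.5 + (-3.851) + 11.868 − 13.158 = 76.359 → 76.4°C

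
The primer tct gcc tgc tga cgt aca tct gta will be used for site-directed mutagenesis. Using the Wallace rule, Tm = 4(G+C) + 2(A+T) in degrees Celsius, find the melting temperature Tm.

G=5, T=8, A=4, C=7
So N_AT = 12 and N_GC = 12.
Tm = 2×12 + 4×12 = 72°C

72°C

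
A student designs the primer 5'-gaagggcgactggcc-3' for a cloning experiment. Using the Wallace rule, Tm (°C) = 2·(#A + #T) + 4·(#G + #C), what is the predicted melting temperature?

52°C

Scanning the sequence gives G=7, T=1, A=3, C=4.
A+T = 4, G+C = 11
Tm = 2×4 + 4×11 = 52°C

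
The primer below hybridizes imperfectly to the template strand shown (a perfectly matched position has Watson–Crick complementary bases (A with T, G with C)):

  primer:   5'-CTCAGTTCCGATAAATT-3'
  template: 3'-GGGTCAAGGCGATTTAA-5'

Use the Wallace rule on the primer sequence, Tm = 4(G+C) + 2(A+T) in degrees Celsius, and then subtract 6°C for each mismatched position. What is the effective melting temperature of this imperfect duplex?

34°C

Primer base counts: A=5, T=6, G=2, C=4 → A+T=11, G+C=6
Perfect-match Tm = 2(11) + 4(6) = 22 + 24 = 46°C
Mismatches (positions where the bases are not complementary): 2 (at positions 2, 11)
Effective Tm = 46 − 2×6 = 46 − 12 = 34°C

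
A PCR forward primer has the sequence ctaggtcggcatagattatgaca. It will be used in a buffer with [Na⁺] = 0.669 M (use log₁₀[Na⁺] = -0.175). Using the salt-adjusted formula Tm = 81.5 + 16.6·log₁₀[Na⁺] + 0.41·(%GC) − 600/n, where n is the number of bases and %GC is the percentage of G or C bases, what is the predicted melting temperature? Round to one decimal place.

70.3°C

Length n = 23. Scanning the sequence gives G=6, A=7, C=4, T=6.
G+C = 10, so %GC = 10/23 × 100 = 43.478%
Salt term: 16.6 × (-0.175) = -2.905
GC term: 0.41 × 43.478 = 17.826; length term: −600/23 = −26.087
Tm = 81.5 + (-2.905) + 17.826 − 26.087 = 70.334 → 70.3°C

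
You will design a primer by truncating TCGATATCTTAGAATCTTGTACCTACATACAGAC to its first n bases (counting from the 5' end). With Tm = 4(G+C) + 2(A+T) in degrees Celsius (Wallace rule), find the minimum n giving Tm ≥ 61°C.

First 22 bases: TCGATATCTTAGAATCTTGTAC → Tm = 58°C (< 61°C)
First 23 bases: TCGATATCTTAGAATCTTGTACC → Tm = 62°C (≥ 61°C)
Each additional base adds 2°C (A/T) or 4°C (G/C), so Tm is non-decreasing in n; n = 23 is the first length to reach 61°C.

n = 23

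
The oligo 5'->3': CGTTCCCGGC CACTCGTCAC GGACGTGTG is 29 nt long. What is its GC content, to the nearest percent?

Base counts: T=6, A=3, C=11, G=9
G+C = 9 + 11 = 20 out of 29 bases
%GC = 20/29 × 100 = 68.97% ≈ 69%

69%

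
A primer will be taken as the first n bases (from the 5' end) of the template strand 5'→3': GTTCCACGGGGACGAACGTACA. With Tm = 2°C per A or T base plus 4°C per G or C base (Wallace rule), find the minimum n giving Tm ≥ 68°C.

n = 21

First 20 bases: GTTCCACGGGGACGAACGTA → Tm = 64°C (< 68°C)
First 21 bases: GTTCCACGGGGACGAACGTAC → Tm = 68°C (≥ 68°C)
Each additional base adds 2°C (A/T) or 4°C (G/C), so Tm is non-decreasing in n; n = 21 is the first length to reach 68°C.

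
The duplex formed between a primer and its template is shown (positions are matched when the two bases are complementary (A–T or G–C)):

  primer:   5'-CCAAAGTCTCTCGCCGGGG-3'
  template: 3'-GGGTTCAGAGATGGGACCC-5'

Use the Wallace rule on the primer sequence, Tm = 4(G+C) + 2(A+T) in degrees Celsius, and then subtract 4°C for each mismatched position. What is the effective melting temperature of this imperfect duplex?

48°C

Primer base counts: A=3, T=3, G=6, C=7 → A+T=6, G+C=13
Perfect-match Tm = 2(6) + 4(13) = 12 + 52 = 64°C
Mismatches (positions where the bases are not complementary): 4 (at positions 3, 12, 13, 16)
Effective Tm = 64 − 4×4 = 64 − 16 = 48°C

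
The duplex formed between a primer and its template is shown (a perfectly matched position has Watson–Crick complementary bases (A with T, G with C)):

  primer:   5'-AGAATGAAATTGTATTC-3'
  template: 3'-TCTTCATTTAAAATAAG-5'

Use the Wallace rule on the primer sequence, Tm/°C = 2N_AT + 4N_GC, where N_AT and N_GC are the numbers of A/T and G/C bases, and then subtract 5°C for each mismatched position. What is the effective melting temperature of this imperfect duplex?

Primer base counts: A=7, T=6, G=3, C=1 → A+T=13, G+C=4
Perfect-match Tm = 2(13) + 4(4) = 26 + 16 = 42°C
Mismatches (positions where the bases are not complementary): 3 (at positions 5, 6, 12)
Effective Tm = 42 − 3×5 = 42 − 15 = 27°C

27°C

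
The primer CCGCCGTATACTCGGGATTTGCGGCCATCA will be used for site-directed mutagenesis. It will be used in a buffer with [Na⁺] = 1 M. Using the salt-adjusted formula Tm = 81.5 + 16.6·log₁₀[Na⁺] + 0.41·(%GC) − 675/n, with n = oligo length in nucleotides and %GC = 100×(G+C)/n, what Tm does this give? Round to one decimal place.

83.6°C

Length n = 30. Scanning the sequence gives G=8, C=10, T=7, A=5.
G+C = 18, so %GC = 18/30 × 100 = 60%
Salt term: 16.6 × (0) = 0
GC term: 0.41 × 60 = 24.6; length term: −675/30 = −22.5
Tm = 81.5 + (0) + 24.6 − 22.5 = 83.6 → 83.6°C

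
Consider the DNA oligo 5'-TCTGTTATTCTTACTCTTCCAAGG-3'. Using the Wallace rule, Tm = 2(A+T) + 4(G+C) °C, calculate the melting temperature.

66°C

Base counts: A=4, C=6, T=11, G=3
AT pairs contribute 15, GC pairs contribute 9.
Tm = 2×15 + 4×9 = 66°C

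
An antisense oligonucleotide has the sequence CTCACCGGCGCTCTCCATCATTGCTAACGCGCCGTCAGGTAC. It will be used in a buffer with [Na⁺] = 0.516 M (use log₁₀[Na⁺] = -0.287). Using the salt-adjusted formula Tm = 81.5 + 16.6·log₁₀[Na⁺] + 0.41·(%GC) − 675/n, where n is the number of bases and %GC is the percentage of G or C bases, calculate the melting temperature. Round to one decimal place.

Length n = 42. Counting bases: C=17, T=9, G=9, A=7
G+C = 26, so %GC = 26/42 × 100 = 61.905%
Salt term: 16.6 × (-0.287) = -4.764
GC term: 0.41 × 61.905 = 25.381; length term: −675/42 = −16.071
Tm = 81.5 + (-4.764) + 25.381 − 16.071 = 86.046 → 86.0°C

86.0°C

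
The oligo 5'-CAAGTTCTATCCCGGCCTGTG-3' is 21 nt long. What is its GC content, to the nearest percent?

57%

C=7, A=3, G=5, T=6
G+C = 5 + 7 = 12 out of 21 bases
%GC = 12/21 × 100 = 57.14% ≈ 57%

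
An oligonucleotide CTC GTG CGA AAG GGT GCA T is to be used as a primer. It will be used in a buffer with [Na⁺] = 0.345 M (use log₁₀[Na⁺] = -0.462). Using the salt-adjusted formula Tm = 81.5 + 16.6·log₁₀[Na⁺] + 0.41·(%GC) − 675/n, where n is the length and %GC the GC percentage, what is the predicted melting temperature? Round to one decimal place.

Length n = 19. Scanning the sequence gives T=4, G=7, C=4, A=4.
G+C = 11, so %GC = 11/19 × 100 = 57.895%
Salt term: 16.6 × (-0.462) = -7.669
GC term: 0.41 × 57.895 = 23.737; length term: −675/19 = −35.526
Tm = 81.5 + (-7.669) + 23.737 − 35.526 = 62.042 → 62.0°C

62.0°C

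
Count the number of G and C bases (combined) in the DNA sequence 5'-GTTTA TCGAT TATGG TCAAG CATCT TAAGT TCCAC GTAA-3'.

Base counts: A=11, T=14, G=7, C=7
Total G or C: 7 + 7 = 14

14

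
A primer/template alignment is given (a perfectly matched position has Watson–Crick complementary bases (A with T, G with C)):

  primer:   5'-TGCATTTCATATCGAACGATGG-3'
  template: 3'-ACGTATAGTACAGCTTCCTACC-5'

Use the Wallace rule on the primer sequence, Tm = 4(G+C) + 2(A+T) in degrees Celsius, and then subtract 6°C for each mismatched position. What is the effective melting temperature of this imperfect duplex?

44°C

Primer base counts: A=6, T=7, G=5, C=4 → A+T=13, G+C=9
Perfect-match Tm = 2(13) + 4(9) = 26 + 36 = 62°C
Mismatches (positions where the bases are not complementary): 3 (at positions 6, 11, 17)
Effective Tm = 62 − 3×6 = 62 − 18 = 44°C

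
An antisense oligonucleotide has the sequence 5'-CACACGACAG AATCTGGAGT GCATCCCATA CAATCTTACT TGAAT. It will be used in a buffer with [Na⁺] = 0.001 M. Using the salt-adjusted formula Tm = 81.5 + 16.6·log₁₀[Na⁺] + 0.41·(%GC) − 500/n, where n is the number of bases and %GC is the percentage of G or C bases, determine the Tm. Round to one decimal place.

37.9°C

Length n = 45. G=7, A=15, T=11, C=12
G+C = 19, so %GC = 19/45 × 100 = 42.222%
Salt term: 16.6 × (-3) = -49.8
GC term: 0.41 × 42.222 = 17.311; length term: −500/45 = −11.111
Tm = 81.5 + (-49.8) + 17.311 − 11.111 = 37.9 → 37.9°C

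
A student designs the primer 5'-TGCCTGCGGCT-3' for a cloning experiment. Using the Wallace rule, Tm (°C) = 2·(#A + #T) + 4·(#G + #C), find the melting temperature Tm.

38°C

Counting bases: C=4, G=4, T=3, A=0
So N_AT = 3 and N_GC = 8.
Tm = 4·8 + 2·3 = 32 + 6 = 38°C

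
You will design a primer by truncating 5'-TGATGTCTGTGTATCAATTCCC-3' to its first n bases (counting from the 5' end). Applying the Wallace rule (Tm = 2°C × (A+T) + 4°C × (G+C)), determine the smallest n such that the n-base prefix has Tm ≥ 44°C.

n = 16

First 15 bases: TGATGTCTGTGTATC → Tm = 42°C (< 44°C)
First 16 bases: TGATGTCTGTGTATCA → Tm = 44°C (≥ 44°C)
Since every base adds ≥2°C, Tm only increases with n, so the threshold is first crossed at n = 16.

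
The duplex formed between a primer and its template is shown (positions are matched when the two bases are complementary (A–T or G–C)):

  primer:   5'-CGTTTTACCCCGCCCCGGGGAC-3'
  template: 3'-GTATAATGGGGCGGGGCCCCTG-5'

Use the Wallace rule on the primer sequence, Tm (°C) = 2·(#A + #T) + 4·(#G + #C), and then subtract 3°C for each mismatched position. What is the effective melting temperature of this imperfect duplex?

70°C

Primer base counts: A=2, T=4, G=6, C=10 → A+T=6, G+C=16
Perfect-match Tm = 2(6) + 4(16) = 12 + 64 = 76°C
Mismatches (positions where the bases are not complementary): 2 (at positions 2, 4)
Effective Tm = 76 − 2×3 = 76 − 6 = 70°C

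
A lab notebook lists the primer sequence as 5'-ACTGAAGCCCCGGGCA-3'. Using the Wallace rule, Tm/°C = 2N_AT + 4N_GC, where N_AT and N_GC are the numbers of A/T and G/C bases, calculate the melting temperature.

A=4, C=6, T=1, G=5
A+T = 5, G+C = 11
Tm = 2(5) + 4(11) = 10 + 44 = 54°C

54°C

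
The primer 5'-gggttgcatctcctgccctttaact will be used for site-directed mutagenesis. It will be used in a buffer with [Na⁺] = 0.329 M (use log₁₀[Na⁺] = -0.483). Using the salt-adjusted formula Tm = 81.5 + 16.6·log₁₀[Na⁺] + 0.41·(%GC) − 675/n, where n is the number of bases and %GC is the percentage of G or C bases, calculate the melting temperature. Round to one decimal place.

67.8°C

Length n = 25. C=8, T=9, A=3, G=5
G+C = 13, so %GC = 13/25 × 100 = 52%
Salt term: 16.6 × (-0.483) = -8.018
GC term: 0.41 × 52 = 21.32; length term: −675/25 = −27
Tm = 81.5 + (-8.018) + 21.32 − 27 = 67.802 → 67.8°C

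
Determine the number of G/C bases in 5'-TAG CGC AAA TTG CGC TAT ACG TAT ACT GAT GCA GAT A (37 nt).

15

Counting bases: G=8, T=10, C=7, A=12
G+C = 8 + 7 = 15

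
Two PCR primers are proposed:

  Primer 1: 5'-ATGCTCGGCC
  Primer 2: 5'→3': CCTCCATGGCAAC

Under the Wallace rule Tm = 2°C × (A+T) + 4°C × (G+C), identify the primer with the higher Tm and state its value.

Primer 1: A+T=3, G+C=7 → Tm = 2(3)+4(7) = 34°C
Primer 2: A+T=5, G+C=8 → Tm = 2(5)+4(8) = 42°C
34°C vs 42°C → primer 2 is higher.

Primer 2, 42°C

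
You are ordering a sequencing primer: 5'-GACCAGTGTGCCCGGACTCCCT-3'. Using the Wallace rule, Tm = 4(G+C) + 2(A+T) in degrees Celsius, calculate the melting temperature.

Counting bases: G=6, A=3, C=9, T=4
A+T = 7, G+C = 15
Tm = 2(7) + 4(15) = 14 + 60 = 74°C

74°C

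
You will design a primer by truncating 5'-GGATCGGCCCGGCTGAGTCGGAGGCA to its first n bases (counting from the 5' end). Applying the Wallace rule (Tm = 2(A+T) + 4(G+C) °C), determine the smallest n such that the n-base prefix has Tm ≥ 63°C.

n = 19

First 18 bases: GGATCGGCCCGGCTGAGT → Tm = 62°C (< 63°C)
First 19 bases: GGATCGGCCCGGCTGAGTC → Tm = 66°C (≥ 63°C)
Each additional base adds 2°C (A/T) or 4°C (G/C), so Tm is non-decreasing in n; n = 19 is the first length to reach 63°C.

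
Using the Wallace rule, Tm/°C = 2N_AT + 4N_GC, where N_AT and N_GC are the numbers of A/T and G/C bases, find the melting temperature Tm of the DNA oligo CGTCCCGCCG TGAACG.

56°C

Counting bases: T=2, C=7, G=5, A=2
A+T = 4, G+C = 12
Tm = 4·12 + 2·4 = 48 + 8 = 56°C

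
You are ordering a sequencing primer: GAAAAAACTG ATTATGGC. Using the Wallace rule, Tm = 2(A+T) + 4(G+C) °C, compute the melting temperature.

Counting bases: T=4, G=4, A=8, C=2
AT pairs contribute 12, GC pairs contribute 6.
Tm = 4·6 + 2·12 = 24 + 24 = 48°C

48°C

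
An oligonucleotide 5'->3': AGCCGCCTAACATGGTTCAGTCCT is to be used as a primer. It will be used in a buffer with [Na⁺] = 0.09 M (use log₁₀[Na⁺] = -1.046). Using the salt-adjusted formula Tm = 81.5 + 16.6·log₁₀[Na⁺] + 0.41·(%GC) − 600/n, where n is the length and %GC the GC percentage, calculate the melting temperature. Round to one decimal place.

Length n = 24. Base counts: T=6, A=5, G=5, C=8
G+C = 13, so %GC = 13/24 × 100 = 54.167%
Salt term: 16.6 × (-1.046) = -17.364
GC term: 0.41 × 54.167 = 22.208; length term: −600/24 = −25
Tm = 81.5 + (-17.364) + 22.208 − 25 = 61.344 → 61.3°C

61.3°C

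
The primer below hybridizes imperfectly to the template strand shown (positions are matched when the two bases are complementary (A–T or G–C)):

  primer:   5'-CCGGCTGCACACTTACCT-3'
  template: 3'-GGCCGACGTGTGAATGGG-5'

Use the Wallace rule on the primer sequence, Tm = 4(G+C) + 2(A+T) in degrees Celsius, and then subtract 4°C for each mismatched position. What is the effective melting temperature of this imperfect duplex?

Primer base counts: A=3, T=4, G=3, C=8 → A+T=7, G+C=11
Perfect-match Tm = 2(7) + 4(11) = 14 + 44 = 58°C
Mismatches (positions where the bases are not complementary): 1 (at position 18)
Effective Tm = 58 − 1×4 = 58 − 4 = 54°C

54°C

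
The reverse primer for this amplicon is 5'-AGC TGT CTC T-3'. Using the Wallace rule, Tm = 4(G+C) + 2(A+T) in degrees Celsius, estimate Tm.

Base counts: G=2, T=4, C=3, A=1
So N_AT = 5 and N_GC = 5.
Tm = 4·5 + 2·5 = 20 + 10 = 30°C

30°C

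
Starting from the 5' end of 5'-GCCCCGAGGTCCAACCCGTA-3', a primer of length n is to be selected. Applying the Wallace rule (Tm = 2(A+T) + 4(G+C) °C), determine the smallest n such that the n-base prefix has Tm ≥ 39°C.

n = 11

First 10 bases: GCCCCGAGGT → Tm = 36°C (< 39°C)
First 11 bases: GCCCCGAGGTC → Tm = 40°C (≥ 39°C)
Since every base adds ≥2°C, Tm only increases with n, so the threshold is first crossed at n = 11.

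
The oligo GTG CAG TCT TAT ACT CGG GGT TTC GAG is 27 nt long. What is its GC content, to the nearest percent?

Counting bases: A=4, C=5, G=9, T=9
G+C = 9 + 5 = 14 out of 27 bases
%GC = 14/27 × 100 = 51.85% ≈ 52%

52%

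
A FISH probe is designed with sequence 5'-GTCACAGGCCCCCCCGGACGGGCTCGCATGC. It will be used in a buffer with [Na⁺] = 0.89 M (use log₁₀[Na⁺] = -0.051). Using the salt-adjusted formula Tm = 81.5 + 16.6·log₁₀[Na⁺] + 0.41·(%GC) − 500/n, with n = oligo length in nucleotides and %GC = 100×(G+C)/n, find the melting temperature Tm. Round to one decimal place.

96.3°C

Length n = 31. Scanning the sequence gives T=3, G=10, C=14, A=4.
G+C = 24, so %GC = 24/31 × 100 = 77.419%
Salt term: 16.6 × (-0.051) = -0.847
GC term: 0.41 × 77.419 = 31.742; length term: −500/31 = −16.129
Tm = 81.5 + (-0.847) + 31.742 − 16.129 = 96.266 → 96.3°C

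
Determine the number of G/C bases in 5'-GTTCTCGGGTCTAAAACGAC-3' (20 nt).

10

A=5, G=5, T=5, C=5
Total G or C: 5 + 5 = 10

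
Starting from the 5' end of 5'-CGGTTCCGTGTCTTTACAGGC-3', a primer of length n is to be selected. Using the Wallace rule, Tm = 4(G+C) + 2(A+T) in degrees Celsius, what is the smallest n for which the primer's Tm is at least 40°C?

First 11 bases: CGGTTCCGTGT → Tm = 36°C (< 40°C)
First 12 bases: CGGTTCCGTGTC → Tm = 40°C (≥ 40°C)
Each additional base adds 2°C (A/T) or 4°C (G/C), so Tm is non-decreasing in n; n = 12 is the first length to reach 40°C.

n = 12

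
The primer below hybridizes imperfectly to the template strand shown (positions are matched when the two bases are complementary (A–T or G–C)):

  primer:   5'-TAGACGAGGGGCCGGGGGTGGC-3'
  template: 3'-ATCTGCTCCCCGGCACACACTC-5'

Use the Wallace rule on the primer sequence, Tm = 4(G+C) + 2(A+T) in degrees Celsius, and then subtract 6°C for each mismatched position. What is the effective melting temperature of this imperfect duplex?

54°C

Primer base counts: A=3, T=2, G=13, C=4 → A+T=5, G+C=17
Perfect-match Tm = 2(5) + 4(17) = 10 + 68 = 78°C
Mismatches (positions where the bases are not complementary): 4 (at positions 15, 17, 21, 22)
Effective Tm = 78 − 4×6 = 78 − 24 = 54°C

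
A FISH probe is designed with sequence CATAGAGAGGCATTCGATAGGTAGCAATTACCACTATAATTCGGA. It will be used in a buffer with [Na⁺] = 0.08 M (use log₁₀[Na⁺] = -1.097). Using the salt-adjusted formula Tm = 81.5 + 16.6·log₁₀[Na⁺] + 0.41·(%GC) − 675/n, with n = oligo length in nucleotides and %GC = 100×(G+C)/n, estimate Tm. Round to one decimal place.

64.7°C

Length n = 45. Counting bases: T=11, C=8, A=16, G=10
G+C = 18, so %GC = 18/45 × 100 = 40%
Salt term: 16.6 × (-1.097) = -18.21
GC term: 0.41 × 40 = 16.4; length term: −675/45 = −15
Tm = 81.5 + (-18.21) + 16.4 − 15 = 64.69 → 64.7°C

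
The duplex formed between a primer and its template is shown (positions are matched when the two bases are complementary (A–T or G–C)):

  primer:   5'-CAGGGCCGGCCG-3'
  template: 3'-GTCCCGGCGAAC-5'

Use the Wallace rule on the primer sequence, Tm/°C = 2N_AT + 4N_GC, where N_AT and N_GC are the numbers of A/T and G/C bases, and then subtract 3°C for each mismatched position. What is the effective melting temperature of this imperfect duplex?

37°C

Primer base counts: A=1, T=0, G=6, C=5 → A+T=1, G+C=11
Perfect-match Tm = 2(1) + 4(11) = 2 + 44 = 46°C
Mismatches (positions where the bases are not complementary): 3 (at positions 9, 10, 11)
Effective Tm = 46 − 3×3 = 46 − 9 = 37°C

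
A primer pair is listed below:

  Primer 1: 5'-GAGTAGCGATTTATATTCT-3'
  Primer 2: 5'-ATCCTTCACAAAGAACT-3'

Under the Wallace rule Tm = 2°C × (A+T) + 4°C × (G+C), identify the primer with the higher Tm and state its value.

Primer 1, 50°C

Primer 1: A+T=13, G+C=6 → Tm = 2(13)+4(6) = 50°C
Primer 2: A+T=11, G+C=6 → Tm = 2(11)+4(6) = 46°C
50°C vs 46°C → primer 1 is higher.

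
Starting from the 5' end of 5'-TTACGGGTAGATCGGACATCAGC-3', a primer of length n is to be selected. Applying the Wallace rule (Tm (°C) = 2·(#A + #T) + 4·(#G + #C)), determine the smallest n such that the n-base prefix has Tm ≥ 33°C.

First 11 bases: TTACGGGTAGA → Tm = 32°C (< 33°C)
First 12 bases: TTACGGGTAGAT → Tm = 34°C (≥ 33°C)
Since every base adds ≥2°C, Tm only increases with n, so the threshold is first crossed at n = 12.

n = 12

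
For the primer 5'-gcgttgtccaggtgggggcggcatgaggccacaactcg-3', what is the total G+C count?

Counting bases: T=6, C=10, A=6, G=16
G+C = 16 + 10 = 26

26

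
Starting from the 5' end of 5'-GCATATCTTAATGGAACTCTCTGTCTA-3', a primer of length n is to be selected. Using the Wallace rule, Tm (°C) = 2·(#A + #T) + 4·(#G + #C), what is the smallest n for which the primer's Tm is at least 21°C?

n = 8

First 7 bases: GCATATC → Tm = 20°C (< 21°C)
First 8 bases: GCATATCT → Tm = 22°C (≥ 21°C)
Since every base adds ≥2°C, Tm only increases with n, so the threshold is first crossed at n = 8.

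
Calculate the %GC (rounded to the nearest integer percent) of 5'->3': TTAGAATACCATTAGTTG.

Base counts: G=3, T=7, A=6, C=2
G+C = 3 + 2 = 5 out of 18 bases
%GC = 5/18 × 100 = 27.78% ≈ 28%

28%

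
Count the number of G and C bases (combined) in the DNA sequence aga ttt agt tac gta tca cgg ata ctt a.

9

Base counts: C=4, G=5, A=9, T=10
G+C = 5 + 4 = 9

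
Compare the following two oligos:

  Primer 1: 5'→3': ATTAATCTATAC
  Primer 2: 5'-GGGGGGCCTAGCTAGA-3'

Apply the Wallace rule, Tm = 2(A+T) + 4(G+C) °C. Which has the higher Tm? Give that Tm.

Primer 2, 54°C

Primer 1: A+T=10, G+C=2 → Tm = 2(10)+4(2) = 28°C
Primer 2: A+T=5, G+C=11 → Tm = 2(5)+4(11) = 54°C
28°C vs 54°C → primer 2 is higher.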